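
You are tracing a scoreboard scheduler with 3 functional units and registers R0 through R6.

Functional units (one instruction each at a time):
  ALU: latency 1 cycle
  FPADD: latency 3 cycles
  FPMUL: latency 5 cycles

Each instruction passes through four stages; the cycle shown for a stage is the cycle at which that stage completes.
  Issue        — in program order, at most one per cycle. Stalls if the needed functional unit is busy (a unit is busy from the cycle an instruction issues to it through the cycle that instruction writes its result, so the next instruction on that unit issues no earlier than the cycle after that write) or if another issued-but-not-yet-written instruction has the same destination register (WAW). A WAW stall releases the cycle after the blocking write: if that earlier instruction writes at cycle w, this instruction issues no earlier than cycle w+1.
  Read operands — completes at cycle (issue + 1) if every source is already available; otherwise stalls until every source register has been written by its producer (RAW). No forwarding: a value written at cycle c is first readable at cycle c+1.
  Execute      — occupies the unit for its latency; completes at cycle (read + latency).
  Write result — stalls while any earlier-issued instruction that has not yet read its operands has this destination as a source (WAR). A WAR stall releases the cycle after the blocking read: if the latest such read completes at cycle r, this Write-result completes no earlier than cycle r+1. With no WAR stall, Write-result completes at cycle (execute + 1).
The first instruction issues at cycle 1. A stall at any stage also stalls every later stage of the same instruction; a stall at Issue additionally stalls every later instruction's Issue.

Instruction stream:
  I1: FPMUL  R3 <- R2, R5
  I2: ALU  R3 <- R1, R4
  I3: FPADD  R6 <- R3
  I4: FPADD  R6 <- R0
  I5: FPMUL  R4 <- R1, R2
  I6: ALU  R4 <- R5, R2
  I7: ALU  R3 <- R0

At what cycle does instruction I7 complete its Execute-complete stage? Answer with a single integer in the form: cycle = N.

I1 -> (1, 2, 7, 8)
I2 -> (9, 10, 11, 12)  // WAW R3: wait I1 write@8
I3 -> (10, 13, 16, 17)  // RAW R3: wait I2 write@12
I4 -> (18, 19, 22, 23)  // struct: FPADD busy until I3 writes@17
I5 -> (19, 20, 25, 26)
I6 -> (27, 28, 29, 30)  // WAW R4: wait I5 write@26
I7 -> (31, 32, 33, 34)  // struct: ALU busy until I6 writes@30

cycle = 33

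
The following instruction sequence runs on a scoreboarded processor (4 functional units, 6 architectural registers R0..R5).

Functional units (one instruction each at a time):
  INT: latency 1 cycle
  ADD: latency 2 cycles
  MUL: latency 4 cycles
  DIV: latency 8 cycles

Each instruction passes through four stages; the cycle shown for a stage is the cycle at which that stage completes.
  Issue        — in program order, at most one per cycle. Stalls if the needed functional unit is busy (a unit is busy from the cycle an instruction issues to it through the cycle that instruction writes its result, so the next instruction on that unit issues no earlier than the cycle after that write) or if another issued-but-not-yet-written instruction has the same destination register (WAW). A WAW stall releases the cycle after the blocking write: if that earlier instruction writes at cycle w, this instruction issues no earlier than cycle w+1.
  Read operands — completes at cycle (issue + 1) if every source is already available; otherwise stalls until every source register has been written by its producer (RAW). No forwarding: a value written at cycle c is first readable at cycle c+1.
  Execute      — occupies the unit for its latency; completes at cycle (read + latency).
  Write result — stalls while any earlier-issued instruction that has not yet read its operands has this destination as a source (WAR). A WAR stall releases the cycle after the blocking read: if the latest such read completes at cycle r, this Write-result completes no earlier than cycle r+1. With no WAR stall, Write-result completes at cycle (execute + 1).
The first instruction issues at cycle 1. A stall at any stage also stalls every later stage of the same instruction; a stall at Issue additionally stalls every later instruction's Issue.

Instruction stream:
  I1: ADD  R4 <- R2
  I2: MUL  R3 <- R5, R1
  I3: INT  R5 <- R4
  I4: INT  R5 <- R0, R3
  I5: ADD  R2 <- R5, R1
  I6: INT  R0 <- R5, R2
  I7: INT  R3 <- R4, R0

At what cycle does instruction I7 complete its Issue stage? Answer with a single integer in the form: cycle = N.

I1 -> (1, 2, 4, 5)
I2 -> (2, 3, 7, 8)
I3 -> (3, 6, 7, 8)  // RAW R4: wait I1 write@5
I4 -> (9, 10, 11, 12)  // struct: INT busy until I3 writes@8
I5 -> (10, 13, 15, 16)  // RAW R5: wait I4 write@12
I6 -> (13, 17, 18, 19)  // struct: INT busy until I4 writes@12, RAW R2: wait I5 write@16
I7 -> (20, 21, 22, 23)  // struct: INT busy until I6 writes@19

cycle = 20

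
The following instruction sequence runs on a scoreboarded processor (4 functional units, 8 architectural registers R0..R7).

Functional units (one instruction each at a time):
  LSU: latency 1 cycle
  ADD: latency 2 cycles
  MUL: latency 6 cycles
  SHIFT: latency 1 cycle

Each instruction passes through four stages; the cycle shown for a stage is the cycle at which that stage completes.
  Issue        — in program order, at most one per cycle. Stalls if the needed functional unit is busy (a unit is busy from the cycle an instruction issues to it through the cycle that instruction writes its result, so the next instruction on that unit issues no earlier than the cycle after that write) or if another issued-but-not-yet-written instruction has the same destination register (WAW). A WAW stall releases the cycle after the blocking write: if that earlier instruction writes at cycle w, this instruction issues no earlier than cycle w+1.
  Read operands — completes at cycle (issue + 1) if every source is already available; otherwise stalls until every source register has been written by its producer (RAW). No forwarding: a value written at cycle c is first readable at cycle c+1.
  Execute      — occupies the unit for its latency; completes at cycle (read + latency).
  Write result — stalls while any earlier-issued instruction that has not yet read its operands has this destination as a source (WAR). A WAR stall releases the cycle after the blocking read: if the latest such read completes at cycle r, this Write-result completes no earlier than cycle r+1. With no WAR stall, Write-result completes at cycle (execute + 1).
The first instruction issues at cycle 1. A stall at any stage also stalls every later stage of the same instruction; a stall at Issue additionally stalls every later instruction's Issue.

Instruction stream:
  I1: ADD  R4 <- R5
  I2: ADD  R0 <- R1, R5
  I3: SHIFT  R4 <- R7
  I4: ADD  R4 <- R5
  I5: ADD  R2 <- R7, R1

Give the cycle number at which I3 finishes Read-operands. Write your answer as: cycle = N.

cycle = 8

t=1  I1→ADD
t=2  I1 RO
t=4  I1 EX
t=5  I1 WR R4
t=6  I2→ADD
t=7  I2 RO; I3→SHIFT
t=8  I3 RO
t=9  I2 EX; I3 EX
t=10  I2 WR R0; I3 WR R4
t=11  I4→ADD
t=12  I4 RO
t=14  I4 EX
t=15  I4 WR R4
t=16  I5→ADD
t=17  I5 RO
t=19  I5 EX
t=20  I5 WR R2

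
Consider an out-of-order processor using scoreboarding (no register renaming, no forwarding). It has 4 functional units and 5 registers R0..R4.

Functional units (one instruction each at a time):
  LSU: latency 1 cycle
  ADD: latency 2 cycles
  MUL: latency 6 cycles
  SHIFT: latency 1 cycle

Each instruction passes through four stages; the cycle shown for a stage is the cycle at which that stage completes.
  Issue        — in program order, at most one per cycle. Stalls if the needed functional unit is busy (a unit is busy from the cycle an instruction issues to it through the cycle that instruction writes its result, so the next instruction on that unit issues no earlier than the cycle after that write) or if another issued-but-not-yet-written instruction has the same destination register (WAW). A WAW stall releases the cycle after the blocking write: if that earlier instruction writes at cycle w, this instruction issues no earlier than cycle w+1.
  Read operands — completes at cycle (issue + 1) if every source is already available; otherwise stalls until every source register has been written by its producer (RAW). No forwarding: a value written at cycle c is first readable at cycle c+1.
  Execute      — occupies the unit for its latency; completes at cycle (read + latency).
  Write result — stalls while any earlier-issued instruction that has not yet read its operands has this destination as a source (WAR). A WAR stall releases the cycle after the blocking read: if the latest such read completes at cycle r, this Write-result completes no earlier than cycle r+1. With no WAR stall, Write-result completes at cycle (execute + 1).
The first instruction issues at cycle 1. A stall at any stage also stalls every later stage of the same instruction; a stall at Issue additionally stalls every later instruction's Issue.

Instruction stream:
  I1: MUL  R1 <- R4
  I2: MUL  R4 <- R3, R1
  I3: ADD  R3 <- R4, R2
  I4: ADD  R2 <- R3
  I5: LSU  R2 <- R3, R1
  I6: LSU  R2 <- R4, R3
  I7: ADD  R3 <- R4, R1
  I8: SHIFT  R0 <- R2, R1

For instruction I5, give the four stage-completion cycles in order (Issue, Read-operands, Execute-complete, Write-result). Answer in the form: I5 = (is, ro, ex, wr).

t=1  I1 issues→MUL
t=2  I1 reads
t=8  I1 exec-done
t=9  I1 writes R1
t=10  I2 issues→MUL
t=11  I2 reads, I3 issues→ADD
t=17  I2 exec-done
t=18  I2 writes R4
t=19  I3 reads
t=21  I3 exec-done
t=22  I3 writes R3
t=23  I4 issues→ADD
t=24  I4 reads
t=26  I4 exec-done
t=27  I4 writes R2
t=28  I5 issues→LSU
t=29  I5 reads
t=30  I5 exec-done
t=31  I5 writes R2
t=32  I6 issues→LSU
t=33  I6 reads, I7 issues→ADD
t=34  I6 exec-done, I7 reads, I8 issues→SHIFT
t=35  I6 writes R2
t=36  I7 exec-done, I8 reads
t=37  I7 writes R3, I8 exec-done
t=38  I8 writes R0

I5 = (28, 29, 30, 31)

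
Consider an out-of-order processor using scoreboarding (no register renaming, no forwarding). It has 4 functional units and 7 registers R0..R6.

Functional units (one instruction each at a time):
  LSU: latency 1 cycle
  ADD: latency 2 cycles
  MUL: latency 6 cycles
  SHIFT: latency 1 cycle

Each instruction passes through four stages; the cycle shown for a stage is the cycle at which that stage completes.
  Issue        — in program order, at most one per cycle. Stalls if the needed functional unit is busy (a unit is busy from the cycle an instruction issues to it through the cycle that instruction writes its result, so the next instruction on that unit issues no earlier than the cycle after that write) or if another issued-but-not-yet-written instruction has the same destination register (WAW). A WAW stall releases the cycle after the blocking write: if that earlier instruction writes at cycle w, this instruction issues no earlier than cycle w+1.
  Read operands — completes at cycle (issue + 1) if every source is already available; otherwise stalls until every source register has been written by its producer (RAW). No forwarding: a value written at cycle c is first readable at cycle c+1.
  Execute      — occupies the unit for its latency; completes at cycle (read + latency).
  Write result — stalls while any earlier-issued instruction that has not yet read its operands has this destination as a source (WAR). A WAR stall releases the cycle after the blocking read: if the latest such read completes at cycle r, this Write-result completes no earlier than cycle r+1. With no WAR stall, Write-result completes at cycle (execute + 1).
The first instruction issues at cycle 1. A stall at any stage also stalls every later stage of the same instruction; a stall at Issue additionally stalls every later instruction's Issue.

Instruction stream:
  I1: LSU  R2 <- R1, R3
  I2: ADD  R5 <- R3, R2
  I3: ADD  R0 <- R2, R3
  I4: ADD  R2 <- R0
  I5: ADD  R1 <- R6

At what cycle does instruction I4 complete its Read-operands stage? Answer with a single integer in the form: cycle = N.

cycle = 15

[1] I1 dispatched to LSU
[2] I1 operands ready, I2 dispatched to ADD
[3] I1 complete
[4] R2←I1
[5] I2 operands ready
[7] I2 complete
[8] R5←I2
[9] I3 dispatched to ADD
[10] I3 operands ready
[12] I3 complete
[13] R0←I3
[14] I4 dispatched to ADD
[15] I4 operands ready
[17] I4 complete
[18] R2←I4
[19] I5 dispatched to ADD
[20] I5 operands ready
[22] I5 complete
[23] R1←I5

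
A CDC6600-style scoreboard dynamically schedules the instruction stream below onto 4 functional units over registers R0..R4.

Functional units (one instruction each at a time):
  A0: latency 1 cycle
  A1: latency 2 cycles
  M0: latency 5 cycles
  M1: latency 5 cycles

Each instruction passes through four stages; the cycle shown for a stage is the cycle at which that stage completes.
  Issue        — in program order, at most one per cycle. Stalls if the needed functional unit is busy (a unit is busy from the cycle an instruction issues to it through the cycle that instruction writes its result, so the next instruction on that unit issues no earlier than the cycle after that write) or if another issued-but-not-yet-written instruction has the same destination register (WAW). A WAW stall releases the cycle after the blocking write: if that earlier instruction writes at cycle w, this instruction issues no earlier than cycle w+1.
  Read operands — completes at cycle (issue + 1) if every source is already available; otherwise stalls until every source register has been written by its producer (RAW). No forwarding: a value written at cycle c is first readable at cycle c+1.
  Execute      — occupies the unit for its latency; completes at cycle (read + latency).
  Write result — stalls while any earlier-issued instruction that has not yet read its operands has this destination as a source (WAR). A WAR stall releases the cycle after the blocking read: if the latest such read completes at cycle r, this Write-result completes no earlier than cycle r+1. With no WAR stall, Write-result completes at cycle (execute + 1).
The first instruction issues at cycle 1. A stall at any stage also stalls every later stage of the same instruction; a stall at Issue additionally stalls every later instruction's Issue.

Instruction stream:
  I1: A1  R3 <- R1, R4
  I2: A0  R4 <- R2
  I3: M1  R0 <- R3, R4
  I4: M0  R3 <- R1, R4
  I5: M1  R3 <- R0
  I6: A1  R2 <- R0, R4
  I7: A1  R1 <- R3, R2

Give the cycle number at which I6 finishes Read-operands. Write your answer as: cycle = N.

cycle = 16

I1  is:1  ro:2  ex:4  wr:5
I2  is:2  ro:3  ex:4  wr:5
I3  is:3  ro:6  ex:11  wr:12  — RAW R3: wait I1 write@5, RAW R4: wait I2 write@5
I4  is:6  ro:7  ex:12  wr:13  — WAW R3: wait I1 write@5
I5  is:14  ro:15  ex:20  wr:21  — WAW R3: wait I4 write@13
I6  is:15  ro:16  ex:18  wr:19
I7  is:20  ro:22  ex:24  wr:25  — struct: A1 busy until I6 writes@19, RAW R3: wait I5 write@21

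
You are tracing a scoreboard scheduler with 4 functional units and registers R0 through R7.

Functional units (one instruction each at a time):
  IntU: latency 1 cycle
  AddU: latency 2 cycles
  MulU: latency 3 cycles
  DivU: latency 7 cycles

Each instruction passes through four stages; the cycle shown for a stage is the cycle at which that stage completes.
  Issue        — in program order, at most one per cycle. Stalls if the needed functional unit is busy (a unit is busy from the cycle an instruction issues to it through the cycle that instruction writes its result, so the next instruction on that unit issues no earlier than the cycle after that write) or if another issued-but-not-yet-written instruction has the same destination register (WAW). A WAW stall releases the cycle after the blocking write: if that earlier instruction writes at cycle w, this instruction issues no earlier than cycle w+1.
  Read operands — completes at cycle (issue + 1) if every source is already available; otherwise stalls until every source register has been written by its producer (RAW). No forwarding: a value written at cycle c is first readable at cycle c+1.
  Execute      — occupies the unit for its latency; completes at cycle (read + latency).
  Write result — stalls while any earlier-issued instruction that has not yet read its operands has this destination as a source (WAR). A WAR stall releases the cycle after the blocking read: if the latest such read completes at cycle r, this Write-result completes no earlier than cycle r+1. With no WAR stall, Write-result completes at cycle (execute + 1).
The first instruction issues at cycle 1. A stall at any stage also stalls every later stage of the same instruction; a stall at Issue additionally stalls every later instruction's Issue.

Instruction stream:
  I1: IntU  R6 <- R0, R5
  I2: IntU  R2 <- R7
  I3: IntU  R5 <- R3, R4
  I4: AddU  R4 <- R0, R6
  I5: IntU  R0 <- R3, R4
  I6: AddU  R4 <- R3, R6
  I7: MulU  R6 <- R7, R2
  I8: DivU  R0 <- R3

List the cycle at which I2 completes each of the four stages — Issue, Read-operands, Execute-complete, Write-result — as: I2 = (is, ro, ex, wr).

I2 = (5, 6, 7, 8)

I1  is:1  ro:2  ex:3  wr:4
I2  is:5  ro:6  ex:7  wr:8  — struct: IntU busy until I1 writes@4
I3  is:9  ro:10  ex:11  wr:12  — struct: IntU busy until I2 writes@8
I4  is:10  ro:11  ex:13  wr:14
I5  is:13  ro:15  ex:16  wr:17  — struct: IntU busy until I3 writes@12, RAW R4: wait I4 write@14
I6  is:15  ro:16  ex:18  wr:19  — struct: AddU busy until I4 writes@14
I7  is:16  ro:17  ex:20  wr:21
I8  is:18  ro:19  ex:26  wr:27  — WAW R0: wait I5 write@17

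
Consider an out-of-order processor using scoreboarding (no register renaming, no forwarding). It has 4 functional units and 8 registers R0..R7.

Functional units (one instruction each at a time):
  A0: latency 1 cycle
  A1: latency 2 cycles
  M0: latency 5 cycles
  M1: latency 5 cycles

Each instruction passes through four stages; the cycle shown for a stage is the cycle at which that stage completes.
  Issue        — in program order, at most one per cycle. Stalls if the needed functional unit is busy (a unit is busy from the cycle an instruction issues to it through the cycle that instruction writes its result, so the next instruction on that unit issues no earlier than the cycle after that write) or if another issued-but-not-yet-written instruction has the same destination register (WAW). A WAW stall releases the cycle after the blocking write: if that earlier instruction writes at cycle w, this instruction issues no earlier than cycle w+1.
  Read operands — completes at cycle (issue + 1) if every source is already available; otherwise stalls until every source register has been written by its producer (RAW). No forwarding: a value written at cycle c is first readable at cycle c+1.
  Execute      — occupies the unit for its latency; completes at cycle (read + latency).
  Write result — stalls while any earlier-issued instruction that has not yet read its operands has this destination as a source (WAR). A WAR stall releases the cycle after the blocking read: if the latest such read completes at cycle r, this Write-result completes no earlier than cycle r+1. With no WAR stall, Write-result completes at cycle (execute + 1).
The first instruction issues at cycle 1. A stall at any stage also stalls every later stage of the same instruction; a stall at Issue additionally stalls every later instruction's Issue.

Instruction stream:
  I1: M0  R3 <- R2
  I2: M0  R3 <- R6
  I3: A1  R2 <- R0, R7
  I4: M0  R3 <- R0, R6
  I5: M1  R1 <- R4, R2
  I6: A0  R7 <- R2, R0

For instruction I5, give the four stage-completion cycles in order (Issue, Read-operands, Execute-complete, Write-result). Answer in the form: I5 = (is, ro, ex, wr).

I1  is:1  ro:2  ex:7  wr:8
I2  is:9  ro:10  ex:15  wr:16  — struct: M0 busy until I1 writes@8
I3  is:10  ro:11  ex:13  wr:14
I4  is:17  ro:18  ex:23  wr:24  — struct: M0 busy until I2 writes@16
I5  is:18  ro:19  ex:24  wr:25
I6  is:19  ro:20  ex:21  wr:22

I5 = (18, 19, 24, 25)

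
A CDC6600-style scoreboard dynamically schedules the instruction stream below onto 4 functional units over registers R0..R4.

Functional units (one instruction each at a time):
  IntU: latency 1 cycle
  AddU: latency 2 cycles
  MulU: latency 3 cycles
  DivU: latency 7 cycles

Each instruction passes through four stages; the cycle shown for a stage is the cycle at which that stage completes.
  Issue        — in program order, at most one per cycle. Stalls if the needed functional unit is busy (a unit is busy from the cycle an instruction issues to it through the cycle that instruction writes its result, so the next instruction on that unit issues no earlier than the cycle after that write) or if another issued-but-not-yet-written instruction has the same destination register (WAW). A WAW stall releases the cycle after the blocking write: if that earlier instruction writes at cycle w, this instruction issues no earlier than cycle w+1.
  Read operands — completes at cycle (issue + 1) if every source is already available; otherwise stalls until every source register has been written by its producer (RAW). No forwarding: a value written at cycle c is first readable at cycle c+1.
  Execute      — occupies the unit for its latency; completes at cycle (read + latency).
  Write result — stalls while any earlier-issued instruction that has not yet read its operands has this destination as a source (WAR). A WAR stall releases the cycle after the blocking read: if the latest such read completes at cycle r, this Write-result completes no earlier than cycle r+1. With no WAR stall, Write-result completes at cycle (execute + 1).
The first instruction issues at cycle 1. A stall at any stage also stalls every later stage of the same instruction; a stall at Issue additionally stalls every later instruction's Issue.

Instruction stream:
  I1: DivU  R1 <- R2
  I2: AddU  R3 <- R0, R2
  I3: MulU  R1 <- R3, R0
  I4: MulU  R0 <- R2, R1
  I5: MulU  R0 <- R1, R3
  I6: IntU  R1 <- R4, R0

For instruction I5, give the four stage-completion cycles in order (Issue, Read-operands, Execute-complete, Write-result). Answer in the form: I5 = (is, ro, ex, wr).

I5 = (23, 24, 27, 28)

I1 -> (1, 2, 9, 10)
I2 -> (2, 3, 5, 6)
I3 -> (11, 12, 15, 16)  // WAW R1: wait I1 write@10
I4 -> (17, 18, 21, 22)  // struct: MulU busy until I3 writes@16
I5 -> (23, 24, 27, 28)  // struct: MulU busy until I4 writes@22
I6 -> (24, 29, 30, 31)  // RAW R0: wait I5 write@28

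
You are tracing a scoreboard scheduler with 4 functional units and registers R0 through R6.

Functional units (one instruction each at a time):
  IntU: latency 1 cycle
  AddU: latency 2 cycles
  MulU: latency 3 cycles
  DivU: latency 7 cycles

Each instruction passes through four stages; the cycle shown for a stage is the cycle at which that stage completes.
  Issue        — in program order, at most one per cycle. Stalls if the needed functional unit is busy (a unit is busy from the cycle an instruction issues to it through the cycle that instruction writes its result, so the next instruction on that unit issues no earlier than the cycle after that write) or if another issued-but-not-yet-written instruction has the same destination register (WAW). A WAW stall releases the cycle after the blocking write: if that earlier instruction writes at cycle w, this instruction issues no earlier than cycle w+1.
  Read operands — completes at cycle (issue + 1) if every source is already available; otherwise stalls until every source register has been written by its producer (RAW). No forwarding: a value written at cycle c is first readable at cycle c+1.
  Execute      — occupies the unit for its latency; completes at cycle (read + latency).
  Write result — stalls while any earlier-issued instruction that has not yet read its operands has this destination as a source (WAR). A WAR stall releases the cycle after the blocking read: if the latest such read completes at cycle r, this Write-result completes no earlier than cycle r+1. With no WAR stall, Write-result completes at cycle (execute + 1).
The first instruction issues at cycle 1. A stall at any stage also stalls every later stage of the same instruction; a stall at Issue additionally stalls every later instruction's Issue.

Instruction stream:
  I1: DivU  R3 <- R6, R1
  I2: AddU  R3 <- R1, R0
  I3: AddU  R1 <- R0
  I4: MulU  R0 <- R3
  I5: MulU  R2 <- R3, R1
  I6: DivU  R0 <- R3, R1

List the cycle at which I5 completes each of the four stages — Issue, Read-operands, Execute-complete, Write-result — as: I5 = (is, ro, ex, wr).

cycle 1: I1→DivU
cycle 2: I1 RO
cycle 9: I1 EX
cycle 10: I1 WR R3
cycle 11: I2→AddU
cycle 12: I2 RO
cycle 14: I2 EX
cycle 15: I2 WR R3
cycle 16: I3→AddU
cycle 17: I3 RO | I4→MulU
cycle 18: I4 RO
cycle 19: I3 EX
cycle 20: I3 WR R1
cycle 21: I4 EX
cycle 22: I4 WR R0
cycle 23: I5→MulU
cycle 24: I5 RO | I6→DivU
cycle 25: I6 RO
cycle 27: I5 EX
cycle 28: I5 WR R2
cycle 32: I6 EX
cycle 33: I6 WR R0

I5 = (23, 24, 27, 28)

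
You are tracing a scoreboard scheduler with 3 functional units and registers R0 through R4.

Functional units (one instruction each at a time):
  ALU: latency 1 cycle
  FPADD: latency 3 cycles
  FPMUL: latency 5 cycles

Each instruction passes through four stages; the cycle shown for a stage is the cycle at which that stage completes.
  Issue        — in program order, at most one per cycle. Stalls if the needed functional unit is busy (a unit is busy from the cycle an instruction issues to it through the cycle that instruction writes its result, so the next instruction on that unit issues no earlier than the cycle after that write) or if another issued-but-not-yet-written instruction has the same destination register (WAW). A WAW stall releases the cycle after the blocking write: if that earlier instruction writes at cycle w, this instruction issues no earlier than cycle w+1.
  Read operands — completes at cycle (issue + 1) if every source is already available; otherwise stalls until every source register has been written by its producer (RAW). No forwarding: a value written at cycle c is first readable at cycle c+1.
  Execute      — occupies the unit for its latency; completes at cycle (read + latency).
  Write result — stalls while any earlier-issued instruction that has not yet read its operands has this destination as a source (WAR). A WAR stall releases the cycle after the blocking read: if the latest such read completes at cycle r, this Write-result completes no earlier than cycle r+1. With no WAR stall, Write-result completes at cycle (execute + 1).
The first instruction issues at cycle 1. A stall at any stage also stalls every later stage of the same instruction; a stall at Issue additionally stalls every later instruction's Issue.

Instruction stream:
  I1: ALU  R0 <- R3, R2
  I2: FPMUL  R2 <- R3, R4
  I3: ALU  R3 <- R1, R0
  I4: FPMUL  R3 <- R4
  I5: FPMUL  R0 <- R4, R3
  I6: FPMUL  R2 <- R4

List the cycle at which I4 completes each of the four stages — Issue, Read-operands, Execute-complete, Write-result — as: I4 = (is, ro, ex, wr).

[1] issue I1 (ALU)
[2] I1 read-ops | issue I2 (FPMUL)
[3] I1 finished on ALU | I2 read-ops
[4] I1→R0
[5] issue I3 (ALU)
[6] I3 read-ops
[7] I3 finished on ALU
[8] I2 finished on FPMUL | I3→R3
[9] I2→R2
[10] issue I4 (FPMUL)
[11] I4 read-ops
[16] I4 finished on FPMUL
[17] I4→R3
[18] issue I5 (FPMUL)
[19] I5 read-ops
[24] I5 finished on FPMUL
[25] I5→R0
[26] issue I6 (FPMUL)
[27] I6 read-ops
[32] I6 finished on FPMUL
[33] I6→R2

I4 = (10, 11, 16, 17)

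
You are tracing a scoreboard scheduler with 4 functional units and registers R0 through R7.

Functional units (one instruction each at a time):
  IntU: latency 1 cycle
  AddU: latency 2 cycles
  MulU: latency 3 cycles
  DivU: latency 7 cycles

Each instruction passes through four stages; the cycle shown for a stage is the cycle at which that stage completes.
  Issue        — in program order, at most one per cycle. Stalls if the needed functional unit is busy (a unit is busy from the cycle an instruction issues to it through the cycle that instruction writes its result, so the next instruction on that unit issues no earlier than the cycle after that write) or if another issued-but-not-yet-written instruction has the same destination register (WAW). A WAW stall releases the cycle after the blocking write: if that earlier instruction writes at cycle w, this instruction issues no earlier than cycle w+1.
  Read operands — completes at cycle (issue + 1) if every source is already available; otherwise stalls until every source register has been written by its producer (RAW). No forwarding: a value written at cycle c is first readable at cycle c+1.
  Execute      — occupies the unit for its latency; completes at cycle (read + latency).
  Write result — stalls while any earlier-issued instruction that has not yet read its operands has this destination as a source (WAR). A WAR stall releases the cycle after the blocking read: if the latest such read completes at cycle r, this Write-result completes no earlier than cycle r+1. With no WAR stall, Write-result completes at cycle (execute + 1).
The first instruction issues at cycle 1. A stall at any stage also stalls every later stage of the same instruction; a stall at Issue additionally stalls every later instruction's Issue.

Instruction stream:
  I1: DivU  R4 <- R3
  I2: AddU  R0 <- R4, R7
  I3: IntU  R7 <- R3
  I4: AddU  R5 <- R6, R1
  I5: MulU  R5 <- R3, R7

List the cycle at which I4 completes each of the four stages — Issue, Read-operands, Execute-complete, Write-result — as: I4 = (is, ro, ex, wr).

cycle 1: I1 issues→DivU
cycle 2: I1 reads · I2 issues→AddU
cycle 3: I3 issues→IntU
cycle 4: I3 reads
cycle 5: I3 exec-done
cycle 9: I1 exec-done
cycle 10: I1 writes R4
cycle 11: I2 reads
cycle 12: I3 writes R7
cycle 13: I2 exec-done
cycle 14: I2 writes R0
cycle 15: I4 issues→AddU
cycle 16: I4 reads
cycle 18: I4 exec-done
cycle 19: I4 writes R5
cycle 20: I5 issues→MulU
cycle 21: I5 reads
cycle 24: I5 exec-done
cycle 25: I5 writes R5

I4 = (15, 16, 18, 19)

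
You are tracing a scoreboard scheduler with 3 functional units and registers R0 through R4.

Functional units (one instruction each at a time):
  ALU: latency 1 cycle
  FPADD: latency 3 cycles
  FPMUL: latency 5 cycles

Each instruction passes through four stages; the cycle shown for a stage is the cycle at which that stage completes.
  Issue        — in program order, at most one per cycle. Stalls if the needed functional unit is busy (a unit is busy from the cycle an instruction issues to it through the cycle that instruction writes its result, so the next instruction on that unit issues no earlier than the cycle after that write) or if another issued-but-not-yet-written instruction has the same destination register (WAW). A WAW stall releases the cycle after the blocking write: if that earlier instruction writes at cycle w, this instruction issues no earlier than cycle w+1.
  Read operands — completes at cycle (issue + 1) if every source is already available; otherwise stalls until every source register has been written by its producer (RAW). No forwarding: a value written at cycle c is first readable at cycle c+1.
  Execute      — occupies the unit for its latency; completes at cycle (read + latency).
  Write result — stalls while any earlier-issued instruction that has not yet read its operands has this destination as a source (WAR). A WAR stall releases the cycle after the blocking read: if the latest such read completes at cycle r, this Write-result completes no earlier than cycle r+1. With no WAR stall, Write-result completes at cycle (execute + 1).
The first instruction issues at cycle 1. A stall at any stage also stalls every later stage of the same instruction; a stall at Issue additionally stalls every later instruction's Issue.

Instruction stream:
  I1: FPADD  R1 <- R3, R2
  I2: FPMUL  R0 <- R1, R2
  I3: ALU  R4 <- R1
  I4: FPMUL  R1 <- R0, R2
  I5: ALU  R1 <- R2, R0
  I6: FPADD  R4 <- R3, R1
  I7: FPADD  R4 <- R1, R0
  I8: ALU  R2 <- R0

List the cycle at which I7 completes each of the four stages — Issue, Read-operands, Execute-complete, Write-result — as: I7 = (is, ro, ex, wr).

I1 -> (1, 2, 5, 6)
I2 -> (2, 7, 12, 13)  // RAW R1: wait I1 write@6
I3 -> (3, 7, 8, 9)  // RAW R1: wait I1 write@6
I4 -> (14, 15, 20, 21)  // struct: FPMUL busy until I2 writes@13
I5 -> (22, 23, 24, 25)  // WAW R1: wait I4 write@21
I6 -> (23, 26, 29, 30)  // RAW R1: wait I5 write@25
I7 -> (31, 32, 35, 36)  // struct: FPADD busy until I6 writes@30
I8 -> (32, 33, 34, 35)

I7 = (31, 32, 35, 36)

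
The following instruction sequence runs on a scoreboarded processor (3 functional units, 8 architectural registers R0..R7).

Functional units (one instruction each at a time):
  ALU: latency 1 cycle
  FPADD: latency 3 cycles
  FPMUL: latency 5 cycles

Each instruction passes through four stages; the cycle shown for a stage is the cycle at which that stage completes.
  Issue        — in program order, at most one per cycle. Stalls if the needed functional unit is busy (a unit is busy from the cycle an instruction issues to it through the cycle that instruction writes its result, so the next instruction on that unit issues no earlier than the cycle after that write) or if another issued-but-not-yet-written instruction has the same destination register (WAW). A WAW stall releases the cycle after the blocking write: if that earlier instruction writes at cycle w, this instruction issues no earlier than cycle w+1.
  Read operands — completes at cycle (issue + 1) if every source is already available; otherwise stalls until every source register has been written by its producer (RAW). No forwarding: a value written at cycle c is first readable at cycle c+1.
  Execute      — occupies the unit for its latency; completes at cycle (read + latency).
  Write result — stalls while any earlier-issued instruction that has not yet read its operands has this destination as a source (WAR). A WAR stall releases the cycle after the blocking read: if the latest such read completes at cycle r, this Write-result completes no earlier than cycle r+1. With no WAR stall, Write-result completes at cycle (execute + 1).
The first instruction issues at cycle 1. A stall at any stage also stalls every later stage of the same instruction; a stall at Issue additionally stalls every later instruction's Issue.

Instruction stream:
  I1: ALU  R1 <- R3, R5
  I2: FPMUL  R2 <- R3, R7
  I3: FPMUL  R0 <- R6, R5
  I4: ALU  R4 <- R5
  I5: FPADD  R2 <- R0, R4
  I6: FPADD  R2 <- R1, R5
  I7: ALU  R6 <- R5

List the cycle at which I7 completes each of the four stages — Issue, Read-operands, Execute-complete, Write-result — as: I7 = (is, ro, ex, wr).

I7 = (24, 25, 26, 27)

  I1 | 1 | 2 | 3 | 4
  I2 | 2 | 3 | 8 | 9
  I3 | 10 | 11 | 16 | 17   struct: FPMUL busy until I2 writes@9
  I4 | 11 | 12 | 13 | 14
  I5 | 12 | 18 | 21 | 22   RAW R0: wait I3 write@17
  I6 | 23 | 24 | 27 | 28   struct: FPADD busy until I5 writes@22
  I7 | 24 | 25 | 26 | 27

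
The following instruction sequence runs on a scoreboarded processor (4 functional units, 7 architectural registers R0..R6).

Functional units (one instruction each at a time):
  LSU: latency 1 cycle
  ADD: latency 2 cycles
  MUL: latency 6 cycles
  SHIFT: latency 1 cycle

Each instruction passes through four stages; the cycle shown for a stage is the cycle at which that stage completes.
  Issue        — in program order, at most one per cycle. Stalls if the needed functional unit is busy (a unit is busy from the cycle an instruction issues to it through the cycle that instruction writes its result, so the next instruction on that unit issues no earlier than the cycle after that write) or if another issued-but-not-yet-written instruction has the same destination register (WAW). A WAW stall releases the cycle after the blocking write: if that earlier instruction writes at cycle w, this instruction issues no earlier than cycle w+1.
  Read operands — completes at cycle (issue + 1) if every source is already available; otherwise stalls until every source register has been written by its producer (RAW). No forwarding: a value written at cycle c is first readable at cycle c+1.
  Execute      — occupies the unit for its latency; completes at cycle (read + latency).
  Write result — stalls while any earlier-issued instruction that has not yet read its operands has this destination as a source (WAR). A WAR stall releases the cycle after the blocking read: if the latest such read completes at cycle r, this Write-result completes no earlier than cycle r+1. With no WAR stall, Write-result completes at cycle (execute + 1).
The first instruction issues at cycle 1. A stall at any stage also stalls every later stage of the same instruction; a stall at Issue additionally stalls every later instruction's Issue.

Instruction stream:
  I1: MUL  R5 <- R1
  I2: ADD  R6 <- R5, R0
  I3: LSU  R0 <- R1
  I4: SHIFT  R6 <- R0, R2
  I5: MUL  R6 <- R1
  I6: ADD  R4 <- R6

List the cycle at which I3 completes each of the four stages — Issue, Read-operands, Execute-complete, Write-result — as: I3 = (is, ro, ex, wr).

I3 = (3, 4, 5, 11)

[1] I1 issues→MUL
[2] I1 reads · I2 issues→ADD
[3] I3 issues→LSU
[4] I3 reads
[5] I3 exec-done
[8] I1 exec-done
[9] I1 writes R5
[10] I2 reads
[11] I3 writes R0
[12] I2 exec-done
[13] I2 writes R6
[14] I4 issues→SHIFT
[15] I4 reads
[16] I4 exec-done
[17] I4 writes R6
[18] I5 issues→MUL
[19] I5 reads · I6 issues→ADD
[25] I5 exec-done
[26] I5 writes R6
[27] I6 reads
[29] I6 exec-done
[30] I6 writes R4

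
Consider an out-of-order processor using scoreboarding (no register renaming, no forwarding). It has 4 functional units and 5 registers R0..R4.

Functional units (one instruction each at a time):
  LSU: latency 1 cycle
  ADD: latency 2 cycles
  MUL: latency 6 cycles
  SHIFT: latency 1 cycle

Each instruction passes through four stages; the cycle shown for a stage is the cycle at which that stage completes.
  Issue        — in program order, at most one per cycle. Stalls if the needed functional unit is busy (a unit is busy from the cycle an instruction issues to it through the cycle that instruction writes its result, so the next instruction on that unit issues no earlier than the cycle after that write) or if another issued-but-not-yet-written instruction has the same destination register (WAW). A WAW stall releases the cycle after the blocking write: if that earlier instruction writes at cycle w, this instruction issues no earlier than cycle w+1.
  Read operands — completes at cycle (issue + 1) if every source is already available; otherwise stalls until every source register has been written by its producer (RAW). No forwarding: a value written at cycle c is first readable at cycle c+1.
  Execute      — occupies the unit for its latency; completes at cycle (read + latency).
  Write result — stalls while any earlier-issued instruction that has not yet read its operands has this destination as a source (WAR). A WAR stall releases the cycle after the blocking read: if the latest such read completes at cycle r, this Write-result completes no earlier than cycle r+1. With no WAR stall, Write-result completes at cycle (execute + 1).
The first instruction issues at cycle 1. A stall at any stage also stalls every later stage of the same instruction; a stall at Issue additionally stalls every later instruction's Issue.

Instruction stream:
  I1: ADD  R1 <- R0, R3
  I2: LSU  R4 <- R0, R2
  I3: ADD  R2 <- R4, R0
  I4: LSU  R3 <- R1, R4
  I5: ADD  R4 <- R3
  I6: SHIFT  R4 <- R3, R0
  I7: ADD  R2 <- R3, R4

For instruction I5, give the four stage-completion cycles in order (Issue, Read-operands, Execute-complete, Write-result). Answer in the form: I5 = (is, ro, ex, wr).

c1: issue I1 (ADD)
c2: I1 read-ops; issue I2 (LSU)
c3: I2 read-ops
c4: I1 finished on ADD; I2 finished on LSU
c5: I1→R1; I2→R4
c6: issue I3 (ADD)
c7: I3 read-ops; issue I4 (LSU)
c8: I4 read-ops
c9: I3 finished on ADD; I4 finished on LSU
c10: I3→R2; I4→R3
c11: issue I5 (ADD)
c12: I5 read-ops
c14: I5 finished on ADD
c15: I5→R4
c16: issue I6 (SHIFT)
c17: I6 read-ops; issue I7 (ADD)
c18: I6 finished on SHIFT
c19: I6→R4
c20: I7 read-ops
c22: I7 finished on ADD
c23: I7→R2

I5 = (11, 12, 14, 15)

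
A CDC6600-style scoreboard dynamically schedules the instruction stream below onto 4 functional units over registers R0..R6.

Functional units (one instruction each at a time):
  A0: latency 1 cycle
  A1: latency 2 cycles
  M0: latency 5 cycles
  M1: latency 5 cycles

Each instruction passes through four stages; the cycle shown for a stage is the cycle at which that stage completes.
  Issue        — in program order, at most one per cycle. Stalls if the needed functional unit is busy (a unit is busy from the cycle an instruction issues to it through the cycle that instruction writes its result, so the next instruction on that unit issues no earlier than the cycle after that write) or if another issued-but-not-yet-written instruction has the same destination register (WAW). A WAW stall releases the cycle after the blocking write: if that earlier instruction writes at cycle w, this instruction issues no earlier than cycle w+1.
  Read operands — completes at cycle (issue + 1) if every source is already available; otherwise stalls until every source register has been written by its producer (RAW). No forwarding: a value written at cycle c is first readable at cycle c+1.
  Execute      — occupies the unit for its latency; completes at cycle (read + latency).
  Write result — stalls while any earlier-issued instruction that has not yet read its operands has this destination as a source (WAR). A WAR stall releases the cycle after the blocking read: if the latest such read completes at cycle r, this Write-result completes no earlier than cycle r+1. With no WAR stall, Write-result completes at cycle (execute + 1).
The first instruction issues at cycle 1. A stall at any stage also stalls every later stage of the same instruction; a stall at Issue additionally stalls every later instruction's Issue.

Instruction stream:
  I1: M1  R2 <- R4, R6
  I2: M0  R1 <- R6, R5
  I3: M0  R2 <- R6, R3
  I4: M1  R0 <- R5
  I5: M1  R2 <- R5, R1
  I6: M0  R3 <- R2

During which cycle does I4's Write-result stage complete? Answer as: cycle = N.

t=1  I1 issues→M1
t=2  I1 reads; I2 issues→M0
t=3  I2 reads
t=7  I1 exec-done
t=8  I1 writes R2; I2 exec-done
t=9  I2 writes R1
t=10  I3 issues→M0
t=11  I3 reads; I4 issues→M1
t=12  I4 reads
t=16  I3 exec-done
t=17  I3 writes R2; I4 exec-done
t=18  I4 writes R0
t=19  I5 issues→M1
t=20  I5 reads; I6 issues→M0
t=25  I5 exec-done
t=26  I5 writes R2
t=27  I6 reads
t=32  I6 exec-done
t=33  I6 writes R3

cycle = 18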